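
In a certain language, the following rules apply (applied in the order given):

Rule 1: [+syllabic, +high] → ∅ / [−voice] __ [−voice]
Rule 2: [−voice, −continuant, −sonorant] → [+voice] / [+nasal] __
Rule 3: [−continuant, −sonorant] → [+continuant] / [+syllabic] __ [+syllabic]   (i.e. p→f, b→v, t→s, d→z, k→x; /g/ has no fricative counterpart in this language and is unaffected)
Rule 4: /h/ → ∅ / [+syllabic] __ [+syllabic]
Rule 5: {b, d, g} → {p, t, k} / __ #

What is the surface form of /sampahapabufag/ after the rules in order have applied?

Rule 1 (high vowel syncope): no segment meets the environment; /sampahapabufag/ is unchanged.
Rule 2 (post-nasal voicing): /p/ is a voiceless stop immediately after the nasal /m/, so it voices to [b]. /sampahapabufag/ → sambahapabufag.
Rule 3 (intervocalic spirantization): /p/ is a stop between vowels /a/ and /a/, so it spirantizes to the fricative [f]. /b/ is a stop between vowels /a/ and /u/, so it spirantizes to the fricative [v]. /sambahapabufag/ → sambahafavufag.
Rule 4 (intervocalic h-deletion): /h/ occurs between vowels /a/ and /a/, so it deletes. /sambahafavufag/ → sambaafavufag.
Rule 5 (final devoicing): /g/ is a voiced stop in word-final position, so it devoices to [k]. /sambaafavufag/ → sambaafavufak.

sambaafavufak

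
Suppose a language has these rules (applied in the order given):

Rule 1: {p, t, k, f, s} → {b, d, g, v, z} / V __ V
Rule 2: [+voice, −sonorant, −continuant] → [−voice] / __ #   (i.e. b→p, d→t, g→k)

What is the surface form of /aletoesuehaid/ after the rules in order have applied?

Rule 1 (intervocalic voicing): /t/ is a voiceless obstruent between vowels /e/ and /o/, so it voices to [d]. /s/ is a voiceless obstruent between vowels /e/ and /u/, so it voices to [z]. /aletoesuehaid/ → aledoezuehaid.
Rule 2 (final devoicing): /d/ is a voiced stop in word-final position, so it devoices to [t]. /aledoezuehaid/ → aledoezuehait.

aledoezuehait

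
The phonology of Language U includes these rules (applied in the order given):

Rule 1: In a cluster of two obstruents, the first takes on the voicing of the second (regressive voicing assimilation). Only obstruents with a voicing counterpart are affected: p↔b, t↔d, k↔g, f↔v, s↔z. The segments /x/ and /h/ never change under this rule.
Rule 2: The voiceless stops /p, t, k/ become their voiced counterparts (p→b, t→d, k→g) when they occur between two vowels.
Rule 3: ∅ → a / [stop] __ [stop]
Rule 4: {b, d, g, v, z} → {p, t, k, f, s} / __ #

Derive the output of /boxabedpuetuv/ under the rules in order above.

boxabetapueduf

Rule 1 (regressive voicing assimilation): /d/ precedes the voiceless obstruent /p/, so it devoices to [t] by assimilation. /boxabedpuetuv/ → boxabetpuetuv.
Rule 2 (intervocalic voicing): /t/ is a voiceless stop between vowels /e/ and /u/, so it voices to [d]. /boxabetpuetuv/ → boxabetpueduv.
Rule 3 (stop-cluster a-epenthesis): /t/ and /p/ form a stop–stop cluster, so [a] is inserted between them. /boxabetpueduv/ → boxabetapueduv.
Rule 4 (final devoicing): /v/ is a voiced obstruent in word-final position, so it devoices to [f]. /boxabetapueduv/ → boxabetapueduf.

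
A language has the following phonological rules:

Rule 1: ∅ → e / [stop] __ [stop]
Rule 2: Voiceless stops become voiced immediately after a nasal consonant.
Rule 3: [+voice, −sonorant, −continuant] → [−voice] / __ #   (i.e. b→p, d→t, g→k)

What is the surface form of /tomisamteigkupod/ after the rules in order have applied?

Rule 1 (stop-cluster e-epenthesis): /g/ and /k/ form a stop–stop cluster, so [e] is inserted between them. /tomisamteigkupod/ → tomisamteigekupod.
Rule 2 (post-nasal voicing): /t/ is a voiceless stop immediately after the nasal /m/, so it voices to [d]. /tomisamteigekupod/ → tomisamdeigekupod.
Rule 3 (final devoicing): /d/ is a voiced stop in word-final position, so it devoices to [t]. /tomisamdeigekupod/ → tomisamdeigekupot.

tomisamdeigekupot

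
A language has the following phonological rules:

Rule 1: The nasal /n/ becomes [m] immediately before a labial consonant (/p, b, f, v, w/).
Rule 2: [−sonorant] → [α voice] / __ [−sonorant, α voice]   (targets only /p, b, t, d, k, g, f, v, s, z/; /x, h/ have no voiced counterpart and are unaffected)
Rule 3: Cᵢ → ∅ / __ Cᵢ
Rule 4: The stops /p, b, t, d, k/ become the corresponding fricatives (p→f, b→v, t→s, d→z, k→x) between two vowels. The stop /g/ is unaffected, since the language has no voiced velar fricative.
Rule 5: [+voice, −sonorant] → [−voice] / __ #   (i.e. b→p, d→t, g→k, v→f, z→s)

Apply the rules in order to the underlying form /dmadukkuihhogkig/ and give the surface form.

dmazuxuihoxik

Rule 1 (nasal place assimilation): no segment meets the environment; /dmadukkuihhogkig/ is unchanged.
Rule 2 (regressive voicing assimilation): /g/ precedes the voiceless obstruent /k/, so it devoices to [k] by assimilation. /dmadukkuihhogkig/ → dmadukkuihhokkig.
Rule 3 (degemination): /kk/ is a geminate; the first /k/ deletes. /hh/ is a geminate; the first /h/ deletes. /kk/ is a geminate; the first /k/ deletes. /dmadukkuihhokkig/ → dmadukuihokig.
Rule 4 (intervocalic spirantization): /d/ is a stop between vowels /a/ and /u/, so it spirantizes to the fricative [z]. /k/ is a stop between vowels /u/ and /u/, so it spirantizes to the fricative [x]. /k/ is a stop between vowels /o/ and /i/, so it spirantizes to the fricative [x]. /dmadukuihokig/ → dmazuxuihoxig.
Rule 5 (final devoicing): /g/ is a voiced obstruent in word-final position, so it devoices to [k]. /dmazuxuihoxig/ → dmazuxuihoxik.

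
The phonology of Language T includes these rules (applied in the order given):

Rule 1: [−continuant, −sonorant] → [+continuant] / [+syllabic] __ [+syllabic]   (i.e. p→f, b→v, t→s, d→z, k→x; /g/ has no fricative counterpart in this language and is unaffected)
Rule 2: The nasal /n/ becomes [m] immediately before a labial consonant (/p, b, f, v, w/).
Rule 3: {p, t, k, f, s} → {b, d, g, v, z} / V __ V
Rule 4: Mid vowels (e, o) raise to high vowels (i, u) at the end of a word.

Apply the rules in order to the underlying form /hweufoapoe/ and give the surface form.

hweuvoavoi

Rule 1 (intervocalic spirantization): /p/ is a stop between vowels /a/ and /o/, so it spirantizes to the fricative [f]. /hweufoapoe/ → hweufoafoe.
Rule 2 (nasal place assimilation): no segment meets the environment; /hweufoafoe/ is unchanged.
Rule 3 (intervocalic voicing): /f/ is a voiceless obstruent between vowels /u/ and /o/, so it voices to [v]. /f/ is a voiceless obstruent between vowels /a/ and /o/, so it voices to [v]. /hweufoafoe/ → hweuvoavoe.
Rule 4 (final vowel raising): /e/ is a mid vowel in word-final position, so it raises to [i]. /hweuvoavoe/ → hweuvoavoi.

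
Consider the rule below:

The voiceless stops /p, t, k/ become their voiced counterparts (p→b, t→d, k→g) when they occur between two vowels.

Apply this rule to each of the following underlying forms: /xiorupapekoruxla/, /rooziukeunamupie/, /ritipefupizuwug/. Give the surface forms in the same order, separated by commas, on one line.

/xiorupapekoruxla/: /p/ is a voiceless stop between vowels /u/ and /a/, so it voices to [b]. /p/ is a voiceless stop between vowels /a/ and /e/, so it voices to [b]. /k/ is a voiceless stop between vowels /e/ and /o/, so it voices to [g]. → [xiorubabegoruxla].
/rooziukeunamupie/: /k/ is a voiceless stop between vowels /u/ and /e/, so it voices to [g]. /p/ is a voiceless stop between vowels /u/ and /i/, so it voices to [b]. → [rooziugeunamubie].
/ritipefupizuwug/: /t/ is a voiceless stop between vowels /i/ and /i/, so it voices to [d]. /p/ is a voiceless stop between vowels /i/ and /e/, so it voices to [b]. /p/ is a voiceless stop between vowels /u/ and /i/, so it voices to [b]. → [ridibefubizuwug].

xiorubabegoruxla, rooziugeunamubie, ridibefubizuwug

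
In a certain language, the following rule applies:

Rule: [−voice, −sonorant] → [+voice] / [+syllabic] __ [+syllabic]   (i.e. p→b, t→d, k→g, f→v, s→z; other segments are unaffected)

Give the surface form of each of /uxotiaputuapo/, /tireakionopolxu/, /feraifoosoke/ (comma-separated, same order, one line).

uxodiabuduabo, tireagionobolxu, feraivoozoge

/uxotiaputuapo/: /t/ is a voiceless obstruent between vowels /o/ and /i/, so it voices to [d]. /p/ is a voiceless obstruent between vowels /a/ and /u/, so it voices to [b]. /t/ is a voiceless obstruent between vowels /u/ and /u/, so it voices to [d]. /p/ is a voiceless obstruent between vowels /a/ and /o/, so it voices to [b]. → [uxodiabuduabo].
/tireakionopolxu/: /k/ is a voiceless obstruent between vowels /a/ and /i/, so it voices to [g]. /p/ is a voiceless obstruent between vowels /o/ and /o/, so it voices to [b]. → [tireagionobolxu].
/feraifoosoke/: /f/ is a voiceless obstruent between vowels /i/ and /o/, so it voices to [v]. /s/ is a voiceless obstruent between vowels /o/ and /o/, so it voices to [z]. /k/ is a voiceless obstruent between vowels /o/ and /e/, so it voices to [g]. → [feraivoozoge].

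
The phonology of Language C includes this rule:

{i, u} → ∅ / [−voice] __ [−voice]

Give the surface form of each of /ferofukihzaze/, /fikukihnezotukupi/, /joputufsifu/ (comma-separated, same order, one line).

ferofkhzaze, fkkhnezotkpi, joptfsfu

/ferofukihzaze/: /u/ is a high vowel flanked by voiceless consonants /f/ and /k/, so it deletes. /i/ is a high vowel flanked by voiceless consonants /k/ and /h/, so it deletes. → [ferofkhzaze].
/fikukihnezotukupi/: /i/ is a high vowel flanked by voiceless consonants /f/ and /k/, so it deletes. /u/ is a high vowel flanked by voiceless consonants /k/ and /k/, so it deletes. /i/ is a high vowel flanked by voiceless consonants /k/ and /h/, so it deletes. /u/ is a high vowel flanked by voiceless consonants /t/ and /k/, so it deletes. /u/ is a high vowel flanked by voiceless consonants /k/ and /p/, so it deletes. → [fkkhnezotkpi].
/joputufsifu/: /u/ is a high vowel flanked by voiceless consonants /p/ and /t/, so it deletes. /u/ is a high vowel flanked by voiceless consonants /t/ and /f/, so it deletes. /i/ is a high vowel flanked by voiceless consonants /s/ and /f/, so it deletes. → [joptfsfu].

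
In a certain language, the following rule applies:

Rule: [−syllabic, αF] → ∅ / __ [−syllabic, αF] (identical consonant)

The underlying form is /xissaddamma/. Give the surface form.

xisadama

/ss/ is a geminate; the first /s/ deletes.
/dd/ is a geminate; the first /d/ deletes.
/mm/ is a geminate; the first /m/ deletes.
Surface form: [xisadama].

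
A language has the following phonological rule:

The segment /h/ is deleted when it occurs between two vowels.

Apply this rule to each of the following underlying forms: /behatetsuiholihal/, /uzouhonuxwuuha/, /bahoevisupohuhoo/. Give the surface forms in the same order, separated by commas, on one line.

beatetsuiolial, uzouonuxwuua, baoevisupouoo

/behatetsuiholihal/: /h/ occurs between vowels /e/ and /a/, so it deletes. /h/ occurs between vowels /i/ and /o/, so it deletes. /h/ occurs between vowels /i/ and /a/, so it deletes. → [beatetsuiolial].
/uzouhonuxwuuha/: /h/ occurs between vowels /u/ and /o/, so it deletes. /h/ occurs between vowels /u/ and /a/, so it deletes. → [uzouonuxwuua].
/bahoevisupohuhoo/: /h/ occurs between vowels /a/ and /o/, so it deletes. /h/ occurs between vowels /o/ and /u/, so it deletes. /h/ occurs between vowels /u/ and /o/, so it deletes. → [baoevisupouoo].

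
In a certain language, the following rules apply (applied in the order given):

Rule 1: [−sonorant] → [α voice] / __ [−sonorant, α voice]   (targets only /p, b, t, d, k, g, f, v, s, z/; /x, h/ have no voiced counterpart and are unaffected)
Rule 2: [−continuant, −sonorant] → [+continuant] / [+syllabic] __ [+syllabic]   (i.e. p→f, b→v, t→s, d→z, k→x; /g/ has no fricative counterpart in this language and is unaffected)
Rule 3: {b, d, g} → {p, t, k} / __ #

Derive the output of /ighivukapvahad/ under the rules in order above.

ikhivuxabvahat

Rule 1 (regressive voicing assimilation): /g/ precedes the voiceless obstruent /h/, so it devoices to [k] by assimilation. /p/ precedes the voiced obstruent /v/, so it voices to [b] by assimilation. /ighivukapvahad/ → ikhivukabvahad.
Rule 2 (intervocalic spirantization): /k/ is a stop between vowels /u/ and /a/, so it spirantizes to the fricative [x]. /ikhivukabvahad/ → ikhivuxabvahad.
Rule 3 (final devoicing): /d/ is a voiced stop in word-final position, so it devoices to [t]. /ikhivuxabvahad/ → ikhivuxabvahat.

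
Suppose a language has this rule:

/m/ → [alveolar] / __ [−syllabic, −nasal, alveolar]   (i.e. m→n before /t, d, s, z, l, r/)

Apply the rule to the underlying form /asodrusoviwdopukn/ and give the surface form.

No segment of /asodrusoviwdopukn/ meets the structural description of the rule, so the form surfaces unchanged.

asodrusoviwdopukn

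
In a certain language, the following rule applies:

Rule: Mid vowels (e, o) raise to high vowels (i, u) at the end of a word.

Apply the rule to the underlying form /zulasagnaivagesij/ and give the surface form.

zulasagnaivagesij

No segment of /zulasagnaivagesij/ meets the structural description of the rule, so the form surfaces unchanged.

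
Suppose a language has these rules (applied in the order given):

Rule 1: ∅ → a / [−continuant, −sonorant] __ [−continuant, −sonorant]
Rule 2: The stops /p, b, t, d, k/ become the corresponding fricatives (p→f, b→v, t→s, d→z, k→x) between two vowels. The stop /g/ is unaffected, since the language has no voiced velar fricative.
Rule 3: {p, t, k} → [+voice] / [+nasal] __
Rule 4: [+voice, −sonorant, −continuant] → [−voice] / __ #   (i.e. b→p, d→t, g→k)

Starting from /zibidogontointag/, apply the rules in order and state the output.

zivizogondoindak

Rule 1 (stop-cluster a-epenthesis): no segment meets the environment; /zibidogontointag/ is unchanged.
Rule 2 (intervocalic spirantization): /b/ is a stop between vowels /i/ and /i/, so it spirantizes to the fricative [v]. /d/ is a stop between vowels /i/ and /o/, so it spirantizes to the fricative [z]. /zibidogontointag/ → zivizogontointag.
Rule 3 (post-nasal voicing): /t/ is a voiceless stop immediately after the nasal /n/, so it voices to [d]. /t/ is a voiceless stop immediately after the nasal /n/, so it voices to [d]. /zivizogontointag/ → zivizogondoindag.
Rule 4 (final devoicing): /g/ is a voiced stop in word-final position, so it devoices to [k]. /zivizogondoindag/ → zivizogondoindak.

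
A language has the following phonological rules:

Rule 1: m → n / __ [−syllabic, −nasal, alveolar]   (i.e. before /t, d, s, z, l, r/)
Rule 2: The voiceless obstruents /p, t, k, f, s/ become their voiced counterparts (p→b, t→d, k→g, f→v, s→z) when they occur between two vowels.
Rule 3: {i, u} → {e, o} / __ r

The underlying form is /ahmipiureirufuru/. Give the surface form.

Rule 1 (nasal place assimilation): no segment meets the environment; /ahmipiureirufuru/ is unchanged.
Rule 2 (intervocalic voicing): /p/ is a voiceless obstruent between vowels /i/ and /i/, so it voices to [b]. /f/ is a voiceless obstruent between vowels /u/ and /u/, so it voices to [v]. /ahmipiureirufuru/ → ahmibiureiruvuru.
Rule 3 (pre-rhotic lowering): /u/ is a high vowel immediately before /r/, so it lowers to [o]. /i/ is a high vowel immediately before /r/, so it lowers to [e]. /u/ is a high vowel immediately before /r/, so it lowers to [o]. /ahmibiureiruvuru/ → ahmibioreeruvoru.

ahmibioreeruvoru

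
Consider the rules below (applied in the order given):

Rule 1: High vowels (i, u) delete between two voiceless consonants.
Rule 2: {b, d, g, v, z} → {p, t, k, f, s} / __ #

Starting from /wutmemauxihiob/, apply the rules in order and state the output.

wutmemauxhiop

Rule 1 (high vowel syncope): /i/ is a high vowel flanked by voiceless consonants /x/ and /h/, so it deletes. /wutmemauxihiob/ → wutmemauxhiob.
Rule 2 (final devoicing): /b/ is a voiced obstruent in word-final position, so it devoices to [p]. /wutmemauxhiob/ → wutmemauxhiop.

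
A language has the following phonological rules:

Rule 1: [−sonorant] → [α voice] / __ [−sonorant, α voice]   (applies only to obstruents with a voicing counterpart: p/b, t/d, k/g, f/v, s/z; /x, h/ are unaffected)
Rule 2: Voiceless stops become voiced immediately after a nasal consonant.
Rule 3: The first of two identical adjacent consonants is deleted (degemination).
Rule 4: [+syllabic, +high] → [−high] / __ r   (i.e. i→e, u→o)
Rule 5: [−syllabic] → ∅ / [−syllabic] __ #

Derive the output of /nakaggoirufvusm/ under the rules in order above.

Rule 1 (regressive voicing assimilation): /f/ precedes the voiced obstruent /v/, so it voices to [v] by assimilation. /nakaggoirufvusm/ → nakaggoiruvvusm.
Rule 2 (post-nasal voicing): no segment meets the environment; /nakaggoiruvvusm/ is unchanged.
Rule 3 (degemination): /gg/ is a geminate; the first /g/ deletes. /vv/ is a geminate; the first /v/ deletes. /nakaggoiruvvusm/ → nakagoiruvusm.
Rule 4 (pre-rhotic lowering): /i/ is a high vowel immediately before /r/, so it lowers to [e]. /nakagoiruvusm/ → nakagoeruvusm.
Rule 5 (final cluster simplification): /m/ is the second consonant of a word-final cluster /sm/, so it deletes. /nakagoeruvusm/ → nakagoeruvus.

nakagoeruvus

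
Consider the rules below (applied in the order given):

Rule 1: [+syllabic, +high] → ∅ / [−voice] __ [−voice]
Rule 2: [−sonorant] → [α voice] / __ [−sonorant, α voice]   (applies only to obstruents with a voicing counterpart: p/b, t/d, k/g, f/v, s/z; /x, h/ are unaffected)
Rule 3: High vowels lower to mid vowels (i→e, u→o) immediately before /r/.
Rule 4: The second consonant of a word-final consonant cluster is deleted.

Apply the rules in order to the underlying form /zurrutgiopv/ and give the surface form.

zorrudgiob

Rule 1 (high vowel syncope): no segment meets the environment; /zurrutgiopv/ is unchanged.
Rule 2 (regressive voicing assimilation): /t/ precedes the voiced obstruent /g/, so it voices to [d] by assimilation. /p/ precedes the voiced obstruent /v/, so it voices to [b] by assimilation. /zurrutgiopv/ → zurrudgiobv.
Rule 3 (pre-rhotic lowering): /u/ is a high vowel immediately before /r/, so it lowers to [o]. /zurrudgiobv/ → zorrudgiobv.
Rule 4 (final cluster simplification): /v/ is the second consonant of a word-final cluster /bv/, so it deletes. /zorrudgiobv/ → zorrudgiob.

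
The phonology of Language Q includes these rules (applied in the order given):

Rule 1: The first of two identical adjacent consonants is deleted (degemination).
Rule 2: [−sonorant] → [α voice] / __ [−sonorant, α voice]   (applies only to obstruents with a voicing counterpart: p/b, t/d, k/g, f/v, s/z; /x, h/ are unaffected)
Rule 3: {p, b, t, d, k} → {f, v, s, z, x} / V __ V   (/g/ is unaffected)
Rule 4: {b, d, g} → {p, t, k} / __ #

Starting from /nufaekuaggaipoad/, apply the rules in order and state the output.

Rule 1 (degemination): /gg/ is a geminate; the first /g/ deletes. /nufaekuaggaipoad/ → nufaekuagaipoad.
Rule 2 (regressive voicing assimilation): no segment meets the environment; /nufaekuagaipoad/ is unchanged.
Rule 3 (intervocalic spirantization): /k/ is a stop between vowels /e/ and /u/, so it spirantizes to the fricative [x]. /p/ is a stop between vowels /i/ and /o/, so it spirantizes to the fricative [f]. /nufaekuagaipoad/ → nufaexuagaifoad.
Rule 4 (final devoicing): /d/ is a voiced stop in word-final position, so it devoices to [t]. /nufaexuagaifoad/ → nufaexuagaifoat.

nufaexuagaifoat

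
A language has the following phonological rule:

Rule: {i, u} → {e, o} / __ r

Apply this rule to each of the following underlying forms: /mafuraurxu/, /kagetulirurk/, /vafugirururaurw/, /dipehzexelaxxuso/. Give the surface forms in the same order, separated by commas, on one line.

maforaorxu, kagetulerork, vafugerororaorw, dipehzexelaxxuso

/mafuraurxu/: /u/ is a high vowel immediately before /r/, so it lowers to [o]. /u/ is a high vowel immediately before /r/, so it lowers to [o]. → [maforaorxu].
/kagetulirurk/: /i/ is a high vowel immediately before /r/, so it lowers to [e]. /u/ is a high vowel immediately before /r/, so it lowers to [o]. → [kagetulerork].
/vafugirururaurw/: /i/ is a high vowel immediately before /r/, so it lowers to [e]. /u/ is a high vowel immediately before /r/, so it lowers to [o]. /u/ is a high vowel immediately before /r/, so it lowers to [o]. /u/ is a high vowel immediately before /r/, so it lowers to [o]. → [vafugerororaorw].
/dipehzexelaxxuso/: the rule's environment is not met; surfaces unchanged as [dipehzexelaxxuso].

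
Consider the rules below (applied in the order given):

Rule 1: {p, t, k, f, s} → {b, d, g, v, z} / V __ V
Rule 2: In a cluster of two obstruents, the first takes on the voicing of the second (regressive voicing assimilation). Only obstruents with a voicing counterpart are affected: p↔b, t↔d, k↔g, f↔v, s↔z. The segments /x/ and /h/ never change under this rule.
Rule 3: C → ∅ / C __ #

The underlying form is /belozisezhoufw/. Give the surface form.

Rule 1 (intervocalic voicing): /s/ is a voiceless obstruent between vowels /i/ and /e/, so it voices to [z]. /belozisezhoufw/ → belozizezhoufw.
Rule 2 (regressive voicing assimilation): /z/ precedes the voiceless obstruent /h/, so it devoices to [s] by assimilation. /belozizezhoufw/ → belozizeshoufw.
Rule 3 (final cluster simplification): /w/ is the second consonant of a word-final cluster /fw/, so it deletes. /belozizeshoufw/ → belozizeshouf.

belozizeshouf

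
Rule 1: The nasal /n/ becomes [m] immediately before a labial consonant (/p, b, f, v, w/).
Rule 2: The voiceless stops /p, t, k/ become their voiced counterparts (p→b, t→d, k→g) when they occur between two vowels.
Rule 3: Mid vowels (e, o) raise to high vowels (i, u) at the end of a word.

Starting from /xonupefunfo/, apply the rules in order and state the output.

xonubefumfu

Rule 1 (nasal place assimilation): /n/ precedes the labial consonant /f/, so it assimilates in place to [m]. /xonupefunfo/ → xonupefumfo.
Rule 2 (intervocalic voicing): /p/ is a voiceless stop between vowels /u/ and /e/, so it voices to [b]. /xonupefumfo/ → xonubefumfo.
Rule 3 (final vowel raising): /o/ is a mid vowel in word-final position, so it raises to [u]. /xonubefumfo/ → xonubefumfu.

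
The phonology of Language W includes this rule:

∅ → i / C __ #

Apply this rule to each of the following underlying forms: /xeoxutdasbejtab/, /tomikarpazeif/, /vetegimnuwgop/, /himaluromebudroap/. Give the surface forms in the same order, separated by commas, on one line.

xeoxutdasbejtabi, tomikarpazeifi, vetegimnuwgopi, himaluromebudroapi

/xeoxutdasbejtab/: the form ends in the consonant /b/, so [i] is inserted word-finally. → [xeoxutdasbejtabi].
/tomikarpazeif/: the form ends in the consonant /f/, so [i] is inserted word-finally. → [tomikarpazeifi].
/vetegimnuwgop/: the form ends in the consonant /p/, so [i] is inserted word-finally. → [vetegimnuwgopi].
/himaluromebudroap/: the form ends in the consonant /p/, so [i] is inserted word-finally. → [himaluromebudroapi].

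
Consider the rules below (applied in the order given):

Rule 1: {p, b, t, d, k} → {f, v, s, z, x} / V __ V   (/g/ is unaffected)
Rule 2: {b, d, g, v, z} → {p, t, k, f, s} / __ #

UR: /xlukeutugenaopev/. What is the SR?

Rule 1 (intervocalic spirantization): /k/ is a stop between vowels /u/ and /e/, so it spirantizes to the fricative [x]. /t/ is a stop between vowels /u/ and /u/, so it spirantizes to the fricative [s]. /p/ is a stop between vowels /o/ and /e/, so it spirantizes to the fricative [f]. /xlukeutugenaopev/ → xluxeusugenaofev.
Rule 2 (final devoicing): /v/ is a voiced obstruent in word-final position, so it devoices to [f]. /xluxeusugenaofev/ → xluxeusugenaofef.

xluxeusugenaofef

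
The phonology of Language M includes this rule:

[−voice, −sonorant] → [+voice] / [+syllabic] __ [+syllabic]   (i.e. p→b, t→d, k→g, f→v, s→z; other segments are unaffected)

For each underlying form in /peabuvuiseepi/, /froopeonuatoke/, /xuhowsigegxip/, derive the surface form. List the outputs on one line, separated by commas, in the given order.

peabuvuizeebi, froobeonuadoge, xuhowsigegxip

/peabuvuiseepi/: /s/ is a voiceless obstruent between vowels /i/ and /e/, so it voices to [z]. /p/ is a voiceless obstruent between vowels /e/ and /i/, so it voices to [b]. → [peabuvuizeebi].
/froopeonuatoke/: /p/ is a voiceless obstruent between vowels /o/ and /e/, so it voices to [b]. /t/ is a voiceless obstruent between vowels /a/ and /o/, so it voices to [d]. /k/ is a voiceless obstruent between vowels /o/ and /e/, so it voices to [g]. → [froobeonuadoge].
/xuhowsigegxip/: the rule's environment is not met; surfaces unchanged as [xuhowsigegxip].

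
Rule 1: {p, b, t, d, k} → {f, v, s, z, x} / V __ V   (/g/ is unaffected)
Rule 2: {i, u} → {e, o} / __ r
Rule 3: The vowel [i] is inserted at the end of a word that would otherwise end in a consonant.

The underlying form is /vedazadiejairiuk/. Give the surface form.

Rule 1 (intervocalic spirantization): /d/ is a stop between vowels /e/ and /a/, so it spirantizes to the fricative [z]. /d/ is a stop between vowels /a/ and /i/, so it spirantizes to the fricative [z]. /vedazadiejairiuk/ → vezazaziejairiuk.
Rule 2 (pre-rhotic lowering): /i/ is a high vowel immediately before /r/, so it lowers to [e]. /vezazaziejairiuk/ → vezazaziejaeriuk.
Rule 3 (final i-epenthesis): the form ends in the consonant /k/, so [i] is inserted word-finally. /vezazaziejaeriuk/ → vezazaziejaeriuki.

vezazaziejaeriuki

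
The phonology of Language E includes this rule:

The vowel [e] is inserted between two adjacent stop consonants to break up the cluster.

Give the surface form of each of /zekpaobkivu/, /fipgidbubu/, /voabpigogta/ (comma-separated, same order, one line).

/zekpaobkivu/: /k/ and /p/ form a stop–stop cluster, so [e] is inserted between them. /b/ and /k/ form a stop–stop cluster, so [e] is inserted between them. → [zekepaobekivu].
/fipgidbubu/: /p/ and /g/ form a stop–stop cluster, so [e] is inserted between them. /d/ and /b/ form a stop–stop cluster, so [e] is inserted between them. → [fipegidebubu].
/voabpigogta/: /b/ and /p/ form a stop–stop cluster, so [e] is inserted between them. /g/ and /t/ form a stop–stop cluster, so [e] is inserted between them. → [voabepigogeta].

zekepaobekivu, fipegidebubu, voabepigogeta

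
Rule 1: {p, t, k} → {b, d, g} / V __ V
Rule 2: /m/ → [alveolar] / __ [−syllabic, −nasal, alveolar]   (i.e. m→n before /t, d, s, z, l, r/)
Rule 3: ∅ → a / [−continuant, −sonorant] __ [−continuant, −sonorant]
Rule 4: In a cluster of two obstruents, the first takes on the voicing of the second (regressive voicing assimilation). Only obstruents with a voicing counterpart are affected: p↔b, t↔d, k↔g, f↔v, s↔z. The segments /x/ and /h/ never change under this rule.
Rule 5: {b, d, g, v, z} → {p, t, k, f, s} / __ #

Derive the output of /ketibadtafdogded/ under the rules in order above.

kedibadatavdogadet

Rule 1 (intervocalic voicing): /t/ is a voiceless stop between vowels /e/ and /i/, so it voices to [d]. /ketibadtafdogded/ → kedibadtafdogded.
Rule 2 (nasal place assimilation): no segment meets the environment; /kedibadtafdogded/ is unchanged.
Rule 3 (stop-cluster a-epenthesis): /d/ and /t/ form a stop–stop cluster, so [a] is inserted between them. /g/ and /d/ form a stop–stop cluster, so [a] is inserted between them. /kedibadtafdogded/ → kedibadatafdogaded.
Rule 4 (regressive voicing assimilation): /f/ precedes the voiced obstruent /d/, so it voices to [v] by assimilation. /kedibadatafdogaded/ → kedibadatavdogaded.
Rule 5 (final devoicing): /d/ is a voiced obstruent in word-final position, so it devoices to [t]. /kedibadatavdogaded/ → kedibadatavdogadet.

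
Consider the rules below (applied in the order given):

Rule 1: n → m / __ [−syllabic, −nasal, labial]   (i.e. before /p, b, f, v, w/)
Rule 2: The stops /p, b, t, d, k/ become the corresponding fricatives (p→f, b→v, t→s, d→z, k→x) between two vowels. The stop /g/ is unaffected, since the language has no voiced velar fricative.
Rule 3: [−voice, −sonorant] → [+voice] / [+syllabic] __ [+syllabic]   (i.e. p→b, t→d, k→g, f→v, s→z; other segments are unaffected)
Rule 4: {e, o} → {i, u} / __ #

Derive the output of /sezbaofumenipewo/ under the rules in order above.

Rule 1 (nasal place assimilation): no segment meets the environment; /sezbaofumenipewo/ is unchanged.
Rule 2 (intervocalic spirantization): /p/ is a stop between vowels /i/ and /e/, so it spirantizes to the fricative [f]. /sezbaofumenipewo/ → sezbaofumenifewo.
Rule 3 (intervocalic voicing): /f/ is a voiceless obstruent between vowels /o/ and /u/, so it voices to [v]. /f/ is a voiceless obstruent between vowels /i/ and /e/, so it voices to [v]. /sezbaofumenifewo/ → sezbaovumenivewo.
Rule 4 (final vowel raising): /o/ is a mid vowel in word-final position, so it raises to [u]. /sezbaovumenivewo/ → sezbaovumenivewu.

sezbaovumenivewu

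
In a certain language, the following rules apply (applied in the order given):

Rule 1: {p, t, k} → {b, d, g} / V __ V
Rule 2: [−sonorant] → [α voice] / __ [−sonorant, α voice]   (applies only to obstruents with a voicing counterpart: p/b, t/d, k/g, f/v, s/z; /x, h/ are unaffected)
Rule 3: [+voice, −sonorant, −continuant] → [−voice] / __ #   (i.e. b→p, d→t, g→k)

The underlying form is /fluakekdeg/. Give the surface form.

fluagegdek

Rule 1 (intervocalic voicing): /k/ is a voiceless stop between vowels /a/ and /e/, so it voices to [g]. /fluakekdeg/ → fluagekdeg.
Rule 2 (regressive voicing assimilation): /k/ precedes the voiced obstruent /d/, so it voices to [g] by assimilation. /fluagekdeg/ → fluagegdeg.
Rule 3 (final devoicing): /g/ is a voiced stop in word-final position, so it devoices to [k]. /fluagegdeg/ → fluagegdek.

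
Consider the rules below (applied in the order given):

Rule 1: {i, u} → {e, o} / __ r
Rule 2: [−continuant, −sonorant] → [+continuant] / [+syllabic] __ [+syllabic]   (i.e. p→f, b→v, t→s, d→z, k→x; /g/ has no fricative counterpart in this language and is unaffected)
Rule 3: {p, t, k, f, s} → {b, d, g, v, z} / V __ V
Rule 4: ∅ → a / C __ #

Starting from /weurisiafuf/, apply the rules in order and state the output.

weoriziavufa

Rule 1 (pre-rhotic lowering): /u/ is a high vowel immediately before /r/, so it lowers to [o]. /weurisiafuf/ → weorisiafuf.
Rule 2 (intervocalic spirantization): no segment meets the environment; /weorisiafuf/ is unchanged.
Rule 3 (intervocalic voicing): /s/ is a voiceless obstruent between vowels /i/ and /i/, so it voices to [z]. /f/ is a voiceless obstruent between vowels /a/ and /u/, so it voices to [v]. /weorisiafuf/ → weoriziavuf.
Rule 4 (final a-epenthesis): the form ends in the consonant /f/, so [a] is inserted word-finally. /weoriziavuf/ → weoriziavufa.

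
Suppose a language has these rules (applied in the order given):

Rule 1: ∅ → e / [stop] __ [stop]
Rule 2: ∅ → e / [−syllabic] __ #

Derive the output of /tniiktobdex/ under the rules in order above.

tniiketobedexe

Rule 1 (stop-cluster e-epenthesis): /k/ and /t/ form a stop–stop cluster, so [e] is inserted between them. /b/ and /d/ form a stop–stop cluster, so [e] is inserted between them. /tniiktobdex/ → tniiketobedex.
Rule 2 (final e-epenthesis): the form ends in the consonant /x/, so [e] is inserted word-finally. /tniiketobedex/ → tniiketobedexe.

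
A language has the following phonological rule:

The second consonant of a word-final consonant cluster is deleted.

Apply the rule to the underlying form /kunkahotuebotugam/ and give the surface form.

kunkahotuebotugam

No segment of /kunkahotuebotugam/ meets the structural description of the rule, so the form surfaces unchanged.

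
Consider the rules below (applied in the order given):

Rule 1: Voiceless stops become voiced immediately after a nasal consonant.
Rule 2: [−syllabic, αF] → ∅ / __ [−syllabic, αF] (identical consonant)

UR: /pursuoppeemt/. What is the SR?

pursuopeemd

Rule 1 (post-nasal voicing): /t/ is a voiceless stop immediately after the nasal /m/, so it voices to [d]. /pursuoppeemt/ → pursuoppeemd.
Rule 2 (degemination): /pp/ is a geminate; the first /p/ deletes. /pursuoppeemd/ → pursuopeemd.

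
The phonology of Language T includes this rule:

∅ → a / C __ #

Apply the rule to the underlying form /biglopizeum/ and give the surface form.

the form ends in the consonant /m/, so [a] is inserted word-finally.
Surface form: [biglopizeuma].

biglopizeuma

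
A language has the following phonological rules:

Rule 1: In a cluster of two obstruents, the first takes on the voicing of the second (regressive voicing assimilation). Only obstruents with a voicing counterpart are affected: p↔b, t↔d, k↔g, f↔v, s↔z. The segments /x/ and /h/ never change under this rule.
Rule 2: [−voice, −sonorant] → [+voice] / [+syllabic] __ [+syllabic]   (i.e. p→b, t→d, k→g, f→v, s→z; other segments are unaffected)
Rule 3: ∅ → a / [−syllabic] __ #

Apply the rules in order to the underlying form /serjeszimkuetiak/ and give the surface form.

serjezzimkuediaka

Rule 1 (regressive voicing assimilation): /s/ precedes the voiced obstruent /z/, so it voices to [z] by assimilation. /serjeszimkuetiak/ → serjezzimkuetiak.
Rule 2 (intervocalic voicing): /t/ is a voiceless obstruent between vowels /e/ and /i/, so it voices to [d]. /serjezzimkuetiak/ → serjezzimkuediak.
Rule 3 (final a-epenthesis): the form ends in the consonant /k/, so [a] is inserted word-finally. /serjezzimkuediak/ → serjezzimkuediaka.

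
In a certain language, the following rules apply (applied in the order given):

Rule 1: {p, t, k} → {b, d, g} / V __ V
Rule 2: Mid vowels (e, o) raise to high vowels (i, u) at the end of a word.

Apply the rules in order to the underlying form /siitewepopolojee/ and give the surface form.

siidewebobolojei

Rule 1 (intervocalic voicing): /t/ is a voiceless stop between vowels /i/ and /e/, so it voices to [d]. /p/ is a voiceless stop between vowels /e/ and /o/, so it voices to [b]. /p/ is a voiceless stop between vowels /o/ and /o/, so it voices to [b]. /siitewepopolojee/ → siidewebobolojee.
Rule 2 (final vowel raising): /e/ is a mid vowel in word-final position, so it raises to [i]. /siidewebobolojee/ → siidewebobolojei.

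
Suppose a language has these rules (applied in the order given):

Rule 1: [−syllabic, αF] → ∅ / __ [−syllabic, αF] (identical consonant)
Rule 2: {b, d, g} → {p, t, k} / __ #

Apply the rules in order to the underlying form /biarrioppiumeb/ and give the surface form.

Rule 1 (degemination): /rr/ is a geminate; the first /r/ deletes. /pp/ is a geminate; the first /p/ deletes. /biarrioppiumeb/ → biariopiumeb.
Rule 2 (final devoicing): /b/ is a voiced stop in word-final position, so it devoices to [p]. /biariopiumeb/ → biariopiumep.

biariopiumep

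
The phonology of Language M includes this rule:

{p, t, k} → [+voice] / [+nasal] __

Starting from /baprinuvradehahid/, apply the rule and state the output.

baprinuvradehahid

No segment of /baprinuvradehahid/ meets the structural description of the rule, so the form surfaces unchanged.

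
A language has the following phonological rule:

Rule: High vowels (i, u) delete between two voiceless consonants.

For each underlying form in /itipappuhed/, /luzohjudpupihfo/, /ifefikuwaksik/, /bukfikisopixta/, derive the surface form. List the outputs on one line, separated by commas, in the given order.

/itipappuhed/: /i/ is a high vowel flanked by voiceless consonants /t/ and /p/, so it deletes. /u/ is a high vowel flanked by voiceless consonants /p/ and /h/, so it deletes. → [itpapphed].
/luzohjudpupihfo/: /u/ is a high vowel flanked by voiceless consonants /p/ and /p/, so it deletes. /i/ is a high vowel flanked by voiceless consonants /p/ and /h/, so it deletes. → [luzohjudpphfo].
/ifefikuwaksik/: /i/ is a high vowel flanked by voiceless consonants /f/ and /k/, so it deletes. /i/ is a high vowel flanked by voiceless consonants /s/ and /k/, so it deletes. → [ifefkuwaksk].
/bukfikisopixta/: /i/ is a high vowel flanked by voiceless consonants /f/ and /k/, so it deletes. /i/ is a high vowel flanked by voiceless consonants /k/ and /s/, so it deletes. /i/ is a high vowel flanked by voiceless consonants /p/ and /x/, so it deletes. → [bukfksopxta].

itpapphed, luzohjudpphfo, ifefkuwaksk, bukfksopxta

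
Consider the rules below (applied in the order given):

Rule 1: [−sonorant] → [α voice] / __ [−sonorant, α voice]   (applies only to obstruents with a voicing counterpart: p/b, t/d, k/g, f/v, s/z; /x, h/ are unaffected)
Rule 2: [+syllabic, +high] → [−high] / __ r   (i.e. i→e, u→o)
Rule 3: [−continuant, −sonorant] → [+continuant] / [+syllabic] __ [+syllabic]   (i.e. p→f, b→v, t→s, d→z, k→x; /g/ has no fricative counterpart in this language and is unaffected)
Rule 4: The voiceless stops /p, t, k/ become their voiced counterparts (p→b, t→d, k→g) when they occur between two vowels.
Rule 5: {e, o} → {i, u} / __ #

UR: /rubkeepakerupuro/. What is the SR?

rupkeefaxeruforu

Rule 1 (regressive voicing assimilation): /b/ precedes the voiceless obstruent /k/, so it devoices to [p] by assimilation. /rubkeepakerupuro/ → rupkeepakerupuro.
Rule 2 (pre-rhotic lowering): /u/ is a high vowel immediately before /r/, so it lowers to [o]. /rupkeepakerupuro/ → rupkeepakeruporo.
Rule 3 (intervocalic spirantization): /p/ is a stop between vowels /e/ and /a/, so it spirantizes to the fricative [f]. /k/ is a stop between vowels /a/ and /e/, so it spirantizes to the fricative [x]. /p/ is a stop between vowels /u/ and /o/, so it spirantizes to the fricative [f]. /rupkeepakeruporo/ → rupkeefaxeruforo.
Rule 4 (intervocalic voicing): no segment meets the environment; /rupkeefaxeruforo/ is unchanged.
Rule 5 (final vowel raising): /o/ is a mid vowel in word-final position, so it raises to [u]. /rupkeefaxeruforo/ → rupkeefaxeruforu.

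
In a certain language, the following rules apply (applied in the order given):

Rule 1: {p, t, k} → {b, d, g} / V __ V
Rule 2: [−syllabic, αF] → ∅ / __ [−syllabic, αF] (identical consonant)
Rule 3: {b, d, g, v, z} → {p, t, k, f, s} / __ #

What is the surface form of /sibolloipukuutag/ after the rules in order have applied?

Rule 1 (intervocalic voicing): /p/ is a voiceless stop between vowels /i/ and /u/, so it voices to [b]. /k/ is a voiceless stop between vowels /u/ and /u/, so it voices to [g]. /t/ is a voiceless stop between vowels /u/ and /a/, so it voices to [d]. /sibolloipukuutag/ → sibolloibuguudag.
Rule 2 (degemination): /ll/ is a geminate; the first /l/ deletes. /sibolloibuguudag/ → siboloibuguudag.
Rule 3 (final devoicing): /g/ is a voiced obstruent in word-final position, so it devoices to [k]. /siboloibuguudag/ → siboloibuguudak.

siboloibuguudak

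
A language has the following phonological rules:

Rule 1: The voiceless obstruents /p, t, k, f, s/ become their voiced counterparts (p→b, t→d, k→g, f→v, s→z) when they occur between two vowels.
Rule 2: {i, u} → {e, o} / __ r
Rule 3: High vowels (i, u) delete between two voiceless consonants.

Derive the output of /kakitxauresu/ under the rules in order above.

Rule 1 (intervocalic voicing): /k/ is a voiceless obstruent between vowels /a/ and /i/, so it voices to [g]. /s/ is a voiceless obstruent between vowels /e/ and /u/, so it voices to [z]. /kakitxauresu/ → kagitxaurezu.
Rule 2 (pre-rhotic lowering): /u/ is a high vowel immediately before /r/, so it lowers to [o]. /kagitxaurezu/ → kagitxaorezu.
Rule 3 (high vowel syncope): no segment meets the environment; /kagitxaorezu/ is unchanged.

kagitxaorezu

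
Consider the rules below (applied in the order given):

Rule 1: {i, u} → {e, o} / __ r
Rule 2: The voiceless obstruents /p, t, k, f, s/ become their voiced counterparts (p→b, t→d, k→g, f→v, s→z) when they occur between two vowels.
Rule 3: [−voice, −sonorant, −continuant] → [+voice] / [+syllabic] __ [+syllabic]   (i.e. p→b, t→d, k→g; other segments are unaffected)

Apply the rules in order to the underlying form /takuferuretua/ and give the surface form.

Rule 1 (pre-rhotic lowering): /u/ is a high vowel immediately before /r/, so it lowers to [o]. /takuferuretua/ → takuferoretua.
Rule 2 (intervocalic voicing): /k/ is a voiceless obstruent between vowels /a/ and /u/, so it voices to [g]. /f/ is a voiceless obstruent between vowels /u/ and /e/, so it voices to [v]. /t/ is a voiceless obstruent between vowels /e/ and /u/, so it voices to [d]. /takuferoretua/ → taguveroredua.
Rule 3 (intervocalic voicing): no segment meets the environment; /taguveroredua/ is unchanged.

taguveroredua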